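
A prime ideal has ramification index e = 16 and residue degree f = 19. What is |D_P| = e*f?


|D_P| = e * f
= 16 * 19
= 304

304


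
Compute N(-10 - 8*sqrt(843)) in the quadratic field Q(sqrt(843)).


N(a + b*sqrt(d)) = a^2 - d*b^2
= (-10)^2 - (843)*(-8)^2
= 100 - 53952
= -53852

-53852


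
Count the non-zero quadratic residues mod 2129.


For prime p, the number of non-zero quadratic residues is (p-1)/2.
= (2129-1)/2
= 1064

1064


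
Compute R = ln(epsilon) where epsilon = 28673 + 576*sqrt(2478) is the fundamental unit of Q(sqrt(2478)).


epsilon = 28673 + 576*sqrt(2478)
= 57346.0000
R = ln(57346.0000)
= 10.9569

10.9569


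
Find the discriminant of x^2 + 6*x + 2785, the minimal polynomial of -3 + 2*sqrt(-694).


The element -3 + 2*sqrt(-694) has minimal polynomial:
x^2 + 6*x + 2785
Discriminant = (6)^2 - 4*(2785)
= 36 - 11140
= -11104

-11104


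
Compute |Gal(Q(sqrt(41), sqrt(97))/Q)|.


The 2 square roots of distinct primes are multiplicatively independent over Q,
so [K:Q] = 2^2 and Gal(K/Q) is isomorphic to (Z/2Z)^2.
|Gal| = 2^2 = 4

4


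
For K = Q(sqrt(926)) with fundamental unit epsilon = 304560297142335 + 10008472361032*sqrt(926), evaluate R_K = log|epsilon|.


epsilon = 304560297142335 + 10008472361032*sqrt(926)
= 6.0912e+14
R = ln(6.0912e+14)
= 34.0430

34.0430


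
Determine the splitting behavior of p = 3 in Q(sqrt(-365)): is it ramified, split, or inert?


K = Q(sqrt(-365)). Since d mod 4 = 3, disc(K) = -1460.
Check p | disc: -1460 mod 3 = 1.
p does not divide disc. Compute Legendre symbol (d/p):
1^((3-1)/2) mod 3 = 1
(d/p) = 1, so p splits: (p) = P*P' with e=1, f=1, g=2.
Therefore p is split.

split


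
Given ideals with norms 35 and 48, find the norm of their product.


N(IJ) = N(I) * N(J)
= 35 * 48
= 1680

1680


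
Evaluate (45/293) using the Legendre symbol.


p = 293 is prime, so compute (45/293) with the reciprocity algorithm (Jacobi-symbol steps: pull out 2s via (2/n), flip via reciprocity, reduce):
  reciprocity: (45/293) -> +(293/45)
  reduce: (23/45)
  reciprocity: (23/45) -> +(45/23)
  reduce: (22/23)
  pull out 2: (2/23) = +1  (since 23 mod 8 = 7)
  reciprocity: (11/23) -> -(23/11)
  reduce: (1/11)
  (1/11) = 1
Product of signs = -1
(45/293) = -1

-1


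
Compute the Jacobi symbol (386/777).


Compute (386/777) via quadratic reciprocity:
  pull out 2: (2/777) = +1  (since 777 mod 8 = 1)
  reciprocity: (193/777) -> +(777/193)
  reduce: (5/193)
  reciprocity: (5/193) -> +(193/5)
  reduce: (3/5)
  reciprocity: (3/5) -> +(5/3)
  reduce: (2/3)
  pull out 2: (2/3) = -1  (since 3 mod 8 = 3)
  (1/3) = 1
Product of signs = -1

-1


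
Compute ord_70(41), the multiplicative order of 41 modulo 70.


We want ord_70(41), the smallest k >= 1 with 41^k = 1 mod 70.
n = 70 = 2 * 5 * 7, phi(70) = 24; the order divides phi(n).
Divisors of 24: 1, 2, 3, 4, 6, 8, 12, 24
Repeated squaring mod 70: 41^1 = 41, 41^2 = 1, 41^4 = 1, 41^8 = 1, 41^16 = 1
Test divisors in increasing order:
  k=1: 41^1 = 41 mod 70
  k=2: 41^2 = 1 mod 70  <- first divisor giving 1
Order = 2

2


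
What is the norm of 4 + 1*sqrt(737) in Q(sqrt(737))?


N(a + b*sqrt(d)) = a^2 - d*b^2
= (4)^2 - (737)*(1)^2
= 16 - 737
= -721

-721


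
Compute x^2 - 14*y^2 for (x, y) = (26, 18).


x^2 - d*y^2
= 26^2 - 14*18^2
= 676 - 4536
= -3860

-3860


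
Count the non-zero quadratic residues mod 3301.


For prime p, the number of non-zero quadratic residues is (p-1)/2.
= (3301-1)/2
= 1650

1650


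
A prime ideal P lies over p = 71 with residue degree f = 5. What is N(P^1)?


N(P^a) = p^(a*f)
= 71^(1*5)
= 71^5
= 1804229351

1804229351


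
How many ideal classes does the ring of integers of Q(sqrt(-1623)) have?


K = Q(sqrt(-1623)). d mod 4 = 1, so D = disc(K) = d = -1623
h(K) equals the number of primitive reduced positive-definite forms (a, b, c) = a*x^2 + b*x*y + c*y^2 with b^2 - 4ac = D,
where reduced means |b| <= a <= c, with b >= 0 whenever |b| = a or a = c, and primitive means gcd(a, b, c) = 1.
Reduced forces 3a^2 <= |D| = 1623, so 1 <= a <= 23; b must have the parity of D, and c = (b^2 - D)/(4a) must be an integer >= a.
Enumerate a = 1..23, b in [-a, a]:
  a=1: (1, 1, 406)  [1]
  a=2: (2, -1, 203), (2, 1, 203)  [2]
  a=3: (3, 3, 136)  [1]
  a=4: (4, -3, 102), (4, 3, 102)  [2]
  a=5: none
  a=6: (6, -3, 68), (6, 3, 68)  [2]
  a=7: (7, -1, 58), (7, 1, 58)  [2]
  a=8: (8, -3, 51), (8, 3, 51)  [2]
  a=9..10: none
  a=11: (11, -7, 38), (11, 7, 38)  [2]
  a=12: (12, -3, 34), (12, 3, 34)  [2]
  a=13: none
  a=14: (14, -13, 32), (14, -1, 29), (14, 1, 29), (14, 13, 32)  [4]
  a=15: none
  a=16: (16, -13, 28), (16, 13, 28)  [2]
  a=17: (17, -3, 24), (17, 3, 24)  [2]
  a=18: none
  a=19: (19, -7, 22), (19, 7, 22)  [2]
  a=20: none
  a=21: (21, -15, 22), (21, 15, 22)  [2]
  a=22..23: none
Total reduced forms: 1 + 2 + 1 + 2 + 2 + 2 + 2 + 2 + 2 + 4 + 2 + 2 + 2 + 2 = 28
h = 28

28


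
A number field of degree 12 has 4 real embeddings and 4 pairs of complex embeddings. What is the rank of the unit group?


By Dirichlet's unit theorem:
rank = r1 + r2 - 1
= 4 + 4 - 1
= 7

7


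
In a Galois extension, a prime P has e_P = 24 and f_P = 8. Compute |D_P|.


|D_P| = e * f
= 24 * 8
= 192

192


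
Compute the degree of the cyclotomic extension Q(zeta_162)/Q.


The degree equals Euler's totient phi(162).
162 = 2 * 3^4
phi(162) = 54

54


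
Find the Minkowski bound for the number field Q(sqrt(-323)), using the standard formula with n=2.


d = -323, d mod 4 = 1, so disc(K) = d = -323; |disc(K)| = 323
Imaginary quadratic field, so n = 2, s = r2 = 1, r1 = 0
M = (n!/n^n) * (4/pi)^s * sqrt(|disc(K)|) = (2!/2^2) * (4/pi)^1 * sqrt(323)
= 0.5 * 1.273240 * 17.972201
= 11.4415

11.4415


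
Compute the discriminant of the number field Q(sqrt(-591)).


For K = Q(sqrt(d)) with d squarefree: disc(K) = d if d = 1 mod 4, and disc(K) = 4d if d = 2 or 3 mod 4.
Here d = -591, and d mod 4 = 1.
d = 1 mod 4 (O_K = Z[(1+sqrt(d))/2]), so disc(K) = d = -591

-591


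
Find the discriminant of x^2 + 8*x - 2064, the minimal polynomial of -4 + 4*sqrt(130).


The element -4 + 4*sqrt(130) has minimal polynomial:
x^2 + 8*x - 2064
Discriminant = (8)^2 - 4*(-2064)
= 64 + 8256
= 8320

8320


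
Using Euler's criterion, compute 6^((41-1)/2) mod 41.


p = 41 is prime and the exponent is (p-1)/2 = 20, so by Euler's criterion 6^20 = (6/41) = +1 or -1 mod 41.
Compute by square-and-multiply:
  20 = 16 + 4 (binary 10100)
  Repeated squaring mod 41: 6^1 = 6, 6^2 = 36, 6^4 = 25, 6^8 = 10, 6^16 = 18
  6^20 = 6^16 * 6^4 = 18 * 25 mod 41
    18 * 25 = 450 = 40 mod 41
  6^20 = 40 mod 41
Result 40 = p - 1 = -1 mod 41: 6 is a quadratic non-residue mod 41. As a residue in [0, p-1] the value is 40.
6^20 mod 41 = 40

40


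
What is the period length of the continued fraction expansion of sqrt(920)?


Run the CF algorithm for sqrt(920).
a_0 = floor(sqrt(920)) = 30; set m_0=0, q_0=1.
Recurrence: m' = q*a - m,  q' = (d - m'^2)/q,  a' = floor((a_0 + m')/q').
  step 1: m=30, q=20, a=3
  step 2: m=30, q=1, a=60
a_2 = 2*a_0 = 60, so the period closes here.
sqrt(920) = [30; 3, 60]
Period length = 2

2


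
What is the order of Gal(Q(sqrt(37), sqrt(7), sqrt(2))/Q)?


The 3 square roots of distinct primes are multiplicatively independent over Q,
so [K:Q] = 2^3 and Gal(K/Q) is isomorphic to (Z/2Z)^3.
|Gal| = 2^3 = 8

8


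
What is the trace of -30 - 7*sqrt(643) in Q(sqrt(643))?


Tr(a + b*sqrt(d)) = (a + b*sqrt(d)) + (a - b*sqrt(d)) = 2a
= 2 * (-30)
= -60

-60


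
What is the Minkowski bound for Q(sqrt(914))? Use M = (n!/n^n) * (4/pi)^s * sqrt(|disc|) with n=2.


d = 914, d mod 4 = 2, so disc(K) = 4d = 3656; |disc(K)| = 3656
Real quadratic field, so n = 2, s = r2 = 0, r1 = 2
M = (n!/n^n) * (4/pi)^s * sqrt(|disc(K)|) = (2!/2^2) * (4/pi)^0 * sqrt(3656)
= 0.5 * 1.000000 * 60.464866
= 30.2324

30.2324


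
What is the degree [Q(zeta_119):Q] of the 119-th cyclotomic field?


The degree equals Euler's totient phi(119).
119 = 7 * 17
phi(119) = 96

96


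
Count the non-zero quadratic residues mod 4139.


For prime p, the number of non-zero quadratic residues is (p-1)/2.
= (4139-1)/2
= 2069

2069


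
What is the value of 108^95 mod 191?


p = 191 is prime and the exponent is (p-1)/2 = 95, so by Euler's criterion 108^95 = (108/191) = +1 or -1 mod 191.
Compute by square-and-multiply:
  95 = 64 + 16 + 8 + 4 + 2 + 1 (binary 1011111)
  Repeated squaring mod 191: 108^1 = 108, 108^2 = 13, 108^4 = 169, 108^8 = 102, 108^16 = 90, 108^32 = 78, 108^64 = 163
  108^95 = 108^64 * 108^16 * 108^8 * 108^4 * 108^2 * 108^1 = 163 * 90 * 102 * 169 * 13 * 108 mod 191
    163 * 90 = 14670 = 154 mod 191
    154 * 102 = 15708 = 46 mod 191
    46 * 169 = 7774 = 134 mod 191
    134 * 13 = 1742 = 23 mod 191
    23 * 108 = 2484 = 1 mod 191
  108^95 = 1 mod 191
Result 1: 108 is a quadratic residue mod 191.
108^95 mod 191 = 1

1


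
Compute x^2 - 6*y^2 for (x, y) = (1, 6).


x^2 - d*y^2
= 1^2 - 6*6^2
= 1 - 216
= -215

-215


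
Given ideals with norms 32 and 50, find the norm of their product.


N(IJ) = N(I) * N(J)
= 32 * 50
= 1600

1600


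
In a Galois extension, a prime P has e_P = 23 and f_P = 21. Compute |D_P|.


|D_P| = e * f
= 23 * 21
= 483

483


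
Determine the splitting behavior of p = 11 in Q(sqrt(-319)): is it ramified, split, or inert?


K = Q(sqrt(-319)). Since d mod 4 = 1, disc(K) = -319.
Check p | disc: -319 mod 11 = 0.
p divides disc, so p ramifies: (p) = P^2 with e=2, f=1, g=1.
Therefore p is ramified.

ramified


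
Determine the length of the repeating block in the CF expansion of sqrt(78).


Run the CF algorithm for sqrt(78).
a_0 = floor(sqrt(78)) = 8; set m_0=0, q_0=1.
Recurrence: m' = q*a - m,  q' = (d - m'^2)/q,  a' = floor((a_0 + m')/q').
  step 1: m=8, q=14, a=1
  step 2: m=6, q=3, a=4
  step 3: m=6, q=14, a=1
  step 4: m=8, q=1, a=16
a_4 = 2*a_0 = 16, so the period closes here.
sqrt(78) = [8; 1, 4, 1, 16]
Period length = 4

4


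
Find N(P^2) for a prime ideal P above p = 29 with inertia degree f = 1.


N(P^a) = p^(a*f)
= 29^(2*1)
= 29^2
= 841

841


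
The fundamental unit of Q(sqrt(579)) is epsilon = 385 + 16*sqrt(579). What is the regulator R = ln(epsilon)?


epsilon = 385 + 16*sqrt(579)
= 769.9987
R = ln(769.9987)
= 6.6464

6.6464


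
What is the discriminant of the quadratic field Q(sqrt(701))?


For K = Q(sqrt(d)) with d squarefree: disc(K) = d if d = 1 mod 4, and disc(K) = 4d if d = 2 or 3 mod 4.
Here d = 701, and d mod 4 = 1.
d = 1 mod 4 (O_K = Z[(1+sqrt(d))/2]), so disc(K) = d = 701

701


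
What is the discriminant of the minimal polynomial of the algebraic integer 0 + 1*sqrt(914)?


The element 0 + 1*sqrt(914) has minimal polynomial:
x^2 + 0*x - 914
Discriminant = (0)^2 - 4*(-914)
= 0 + 3656
= 3656

3656


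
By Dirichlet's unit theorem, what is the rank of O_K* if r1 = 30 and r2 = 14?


By Dirichlet's unit theorem:
rank = r1 + r2 - 1
= 30 + 14 - 1
= 43

43


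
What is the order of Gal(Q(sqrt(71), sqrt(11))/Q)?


The 2 square roots of distinct primes are multiplicatively independent over Q,
so [K:Q] = 2^2 and Gal(K/Q) is isomorphic to (Z/2Z)^2.
|Gal| = 2^2 = 4

4


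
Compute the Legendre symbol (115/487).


p = 487 is prime, so compute (115/487) with the reciprocity algorithm (Jacobi-symbol steps: pull out 2s via (2/n), flip via reciprocity, reduce):
  reciprocity: (115/487) -> -(487/115)
  reduce: (27/115)
  reciprocity: (27/115) -> -(115/27)
  reduce: (7/27)
  reciprocity: (7/27) -> -(27/7)
  reduce: (6/7)
  pull out 2: (2/7) = +1  (since 7 mod 8 = 7)
  reciprocity: (3/7) -> -(7/3)
  reduce: (1/3)
  (1/3) = 1
Product of signs = 1
(115/487) = 1

1


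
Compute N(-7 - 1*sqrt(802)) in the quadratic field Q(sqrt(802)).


N(a + b*sqrt(d)) = a^2 - d*b^2
= (-7)^2 - (802)*(-1)^2
= 49 - 802
= -753

-753


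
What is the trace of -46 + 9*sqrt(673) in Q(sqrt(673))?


Tr(a + b*sqrt(d)) = (a + b*sqrt(d)) + (a - b*sqrt(d)) = 2a
= 2 * (-46)
= -92

-92


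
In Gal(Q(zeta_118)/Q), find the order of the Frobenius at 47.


The Frobenius at p in Gal(Q(zeta_n)/Q) = (Z/nZ)* is the class of p, so its order is ord_118(47), the smallest k >= 1 with 47^k = 1 mod 118.
n = 118 = 2 * 59, phi(118) = 58; the order divides phi(n).
Divisors of 58: 1, 2, 29, 58
Repeated squaring mod 118: 47^1 = 47, 47^2 = 85, 47^4 = 27, 47^8 = 21, 47^16 = 87, 47^32 = 17
Test divisors in increasing order:
  k=1: 47^1 = 47 mod 118
  k=2: 47^2 = 85 mod 118
  k=29: 47^29 = 87 * 21 * 27 * 47 = 117 mod 118
  k=58: 47^58 = 17 * 87 * 21 * 85 = 1 mod 118  <- first divisor giving 1
Order = 58

58


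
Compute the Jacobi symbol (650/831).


Compute (650/831) via quadratic reciprocity:
  pull out 2: (2/831) = +1  (since 831 mod 8 = 7)
  reciprocity: (325/831) -> +(831/325)
  reduce: (181/325)
  reciprocity: (181/325) -> +(325/181)
  reduce: (144/181)
  pull out 2: (2/181) = -1  (since 181 mod 8 = 5)
  pull out 2: (2/181) = -1  (since 181 mod 8 = 5)
  pull out 2: (2/181) = -1  (since 181 mod 8 = 5)
  pull out 2: (2/181) = -1  (since 181 mod 8 = 5)
  reciprocity: (9/181) -> +(181/9)
  reduce: (1/9)
  (1/9) = 1
Product of signs = 1

1


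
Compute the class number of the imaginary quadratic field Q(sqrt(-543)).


K = Q(sqrt(-543)). d mod 4 = 1, so D = disc(K) = d = -543
h(K) equals the number of primitive reduced positive-definite forms (a, b, c) = a*x^2 + b*x*y + c*y^2 with b^2 - 4ac = D,
where reduced means |b| <= a <= c, with b >= 0 whenever |b| = a or a = c, and primitive means gcd(a, b, c) = 1.
Reduced forces 3a^2 <= |D| = 543, so 1 <= a <= 13; b must have the parity of D, and c = (b^2 - D)/(4a) must be an integer >= a.
Enumerate a = 1..13, b in [-a, a]:
  a=1: (1, 1, 136)  [1]
  a=2: (2, -1, 68), (2, 1, 68)  [2]
  a=3: (3, 3, 46)  [1]
  a=4: (4, -1, 34), (4, 1, 34)  [2]
  a=5: none
  a=6: (6, -3, 23), (6, 3, 23)  [2]
  a=7: none
  a=8: (8, -1, 17), (8, 1, 17)  [2]
  a=9..11: none
  a=12: (12, -9, 13), (12, 9, 13)  [2]
  a=13: none
Total reduced forms: 1 + 2 + 1 + 2 + 2 + 2 + 2 = 12
h = 12

12


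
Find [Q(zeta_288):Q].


The degree equals Euler's totient phi(288).
288 = 2^5 * 3^2
phi(288) = 96

96


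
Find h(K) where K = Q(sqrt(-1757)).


K = Q(sqrt(-1757)). d mod 4 = 3, so D = disc(K) = 4d = -7028
h(K) equals the number of primitive reduced positive-definite forms (a, b, c) = a*x^2 + b*x*y + c*y^2 with b^2 - 4ac = D,
where reduced means |b| <= a <= c, with b >= 0 whenever |b| = a or a = c, and primitive means gcd(a, b, c) = 1.
Reduced forces 3a^2 <= |D| = 7028, so 1 <= a <= 48; b must have the parity of D, and c = (b^2 - D)/(4a) must be an integer >= a.
Enumerate a = 1..48, b in [-a, a]:
  a=1: (1, 0, 1757)  [1]
  a=2: (2, 2, 879)  [1]
  a=3: (3, -2, 586), (3, 2, 586)  [2]
  a=4..5: none
  a=6: (6, -2, 293), (6, 2, 293)  [2]
  a=7: (7, 0, 251)  [1]
  a=8: none
  a=9: (9, -8, 197), (9, 8, 197)  [2]
  a=10: none
  a=11: (11, -10, 162), (11, 10, 162)  [2]
  a=12..13: none
  a=14: (14, 14, 129)  [1]
  a=15..17: none
  a=18: (18, -10, 99), (18, 10, 99)  [2]
  a=19..20: none
  a=21: (21, -14, 86), (21, 14, 86)  [2]
  a=22: (22, -10, 81), (22, 10, 81)  [2]
  a=23..26: none
  a=27: (27, -10, 66), (27, 10, 66)  [2]
  a=28..30: none
  a=31: (31, -28, 63), (31, 28, 63)  [2]
  a=32: none
  a=33: (33, -32, 61), (33, -10, 54), (33, 10, 54), (33, 32, 61)  [4]
  a=34..41: none
  a=42: (42, -14, 43), (42, 14, 43)  [2]
  a=43..48: none
Total reduced forms: 1 + 1 + 2 + 2 + 1 + 2 + 2 + 1 + 2 + 2 + 2 + 2 + 2 + 4 + 2 = 28
h = 28

28


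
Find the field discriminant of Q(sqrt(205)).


For K = Q(sqrt(d)) with d squarefree: disc(K) = d if d = 1 mod 4, and disc(K) = 4d if d = 2 or 3 mod 4.
Here d = 205, and d mod 4 = 1.
d = 1 mod 4 (O_K = Z[(1+sqrt(d))/2]), so disc(K) = d = 205

205


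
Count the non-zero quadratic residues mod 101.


For prime p, the number of non-zero quadratic residues is (p-1)/2.
= (101-1)/2
= 50

50


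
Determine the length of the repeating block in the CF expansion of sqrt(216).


Run the CF algorithm for sqrt(216).
a_0 = floor(sqrt(216)) = 14; set m_0=0, q_0=1.
Recurrence: m' = q*a - m,  q' = (d - m'^2)/q,  a' = floor((a_0 + m')/q').
  step 1: m=14, q=20, a=1
  step 2: m=6, q=9, a=2
  step 3: m=12, q=8, a=3
  step 4: m=12, q=9, a=2
  step 5: m=6, q=20, a=1
  step 6: m=14, q=1, a=28
a_6 = 2*a_0 = 28, so the period closes here.
sqrt(216) = [14; 1, 2, 3, 2, 1, 28]
Period length = 6

6


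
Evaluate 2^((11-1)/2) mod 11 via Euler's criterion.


p = 11 is prime and the exponent is (p-1)/2 = 5, so by Euler's criterion 2^5 = (2/11) = +1 or -1 mod 11.
Compute by square-and-multiply:
  5 = 4 + 1 (binary 101)
  Repeated squaring mod 11: 2^1 = 2, 2^2 = 4, 2^4 = 5
  2^5 = 2^4 * 2^1 = 5 * 2 mod 11
    5 * 2 = 10 = 10 mod 11
  2^5 = 10 mod 11
Result 10 = p - 1 = -1 mod 11: 2 is a quadratic non-residue mod 11. As a residue in [0, p-1] the value is 10.
2^5 mod 11 = 10

10


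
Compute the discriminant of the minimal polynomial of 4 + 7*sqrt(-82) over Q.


The element 4 + 7*sqrt(-82) has minimal polynomial:
x^2 - 8*x + 4034
Discriminant = (-8)^2 - 4*(4034)
= 64 - 16136
= -16072

-16072


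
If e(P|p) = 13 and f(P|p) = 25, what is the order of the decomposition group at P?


|D_P| = e * f
= 13 * 25
= 325

325


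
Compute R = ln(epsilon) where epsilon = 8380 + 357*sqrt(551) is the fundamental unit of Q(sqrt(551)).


epsilon = 8380 + 357*sqrt(551)
= 16759.9999
R = ln(16759.9999)
= 9.7268

9.7268


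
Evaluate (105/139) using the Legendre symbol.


p = 139 is prime, so compute (105/139) with the reciprocity algorithm (Jacobi-symbol steps: pull out 2s via (2/n), flip via reciprocity, reduce):
  reciprocity: (105/139) -> +(139/105)
  reduce: (34/105)
  pull out 2: (2/105) = +1  (since 105 mod 8 = 1)
  reciprocity: (17/105) -> +(105/17)
  reduce: (3/17)
  reciprocity: (3/17) -> +(17/3)
  reduce: (2/3)
  pull out 2: (2/3) = -1  (since 3 mod 8 = 3)
  (1/3) = 1
Product of signs = -1
(105/139) = -1

-1


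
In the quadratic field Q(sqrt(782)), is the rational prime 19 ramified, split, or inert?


K = Q(sqrt(782)). Since d mod 4 = 2, disc(K) = 3128.
Check p | disc: 3128 mod 19 = 12.
p does not divide disc. Compute Legendre symbol (d/p):
3^((19-1)/2) mod 19 = -1
(d/p) = -1, so p is inert: (p) stays prime with e=1, f=2, g=1.
Therefore p is inert.

inert


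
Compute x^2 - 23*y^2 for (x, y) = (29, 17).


x^2 - d*y^2
= 29^2 - 23*17^2
= 841 - 6647
= -5806

-5806


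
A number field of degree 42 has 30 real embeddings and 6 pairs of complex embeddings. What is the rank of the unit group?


By Dirichlet's unit theorem:
rank = r1 + r2 - 1
= 30 + 6 - 1
= 35

35


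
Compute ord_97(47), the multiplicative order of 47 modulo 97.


We want ord_97(47), the smallest k >= 1 with 47^k = 1 mod 97.
n = 97 = 97, phi(97) = 96; the order divides phi(n).
Divisors of 96: 1, 2, 3, 4, 6, 8, 12, 16, 24, 32, 48, 96
Repeated squaring mod 97: 47^1 = 47, 47^2 = 75, 47^4 = 96, 47^8 = 1, 47^16 = 1, 47^32 = 1, 47^64 = 1
Test divisors in increasing order:
  k=1: 47^1 = 47 mod 97
  k=2: 47^2 = 75 mod 97
  k=3: 47^3 = 75 * 47 = 33 mod 97
  k=4: 47^4 = 96 mod 97
  k=6: 47^6 = 96 * 75 = 22 mod 97
  k=8: 47^8 = 1 mod 97  <- first divisor giving 1
Order = 8

8


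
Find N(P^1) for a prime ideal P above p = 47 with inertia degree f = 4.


N(P^a) = p^(a*f)
= 47^(1*4)
= 47^4
= 4879681

4879681


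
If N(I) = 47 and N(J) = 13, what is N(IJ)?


N(IJ) = N(I) * N(J)
= 47 * 13
= 611

611


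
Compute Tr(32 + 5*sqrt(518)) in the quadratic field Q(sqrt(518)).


Tr(a + b*sqrt(d)) = (a + b*sqrt(d)) + (a - b*sqrt(d)) = 2a
= 2 * (32)
= 64

64


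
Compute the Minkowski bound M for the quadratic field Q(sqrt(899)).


d = 899, d mod 4 = 3, so disc(K) = 4d = 3596; |disc(K)| = 3596
Real quadratic field, so n = 2, s = r2 = 0, r1 = 2
M = (n!/n^n) * (4/pi)^s * sqrt(|disc(K)|) = (2!/2^2) * (4/pi)^0 * sqrt(3596)
= 0.5 * 1.000000 * 59.966657
= 29.9833

29.9833


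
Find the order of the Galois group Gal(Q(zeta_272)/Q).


|Gal(Q(zeta_272)/Q)| = phi(272)
= 128

128


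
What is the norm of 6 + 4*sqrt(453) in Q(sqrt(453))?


N(a + b*sqrt(d)) = a^2 - d*b^2
= (6)^2 - (453)*(4)^2
= 36 - 7248
= -7212

-7212


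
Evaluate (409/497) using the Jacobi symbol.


Compute (409/497) via quadratic reciprocity:
  reciprocity: (409/497) -> +(497/409)
  reduce: (88/409)
  pull out 2: (2/409) = +1  (since 409 mod 8 = 1)
  pull out 2: (2/409) = +1  (since 409 mod 8 = 1)
  pull out 2: (2/409) = +1  (since 409 mod 8 = 1)
  reciprocity: (11/409) -> +(409/11)
  reduce: (2/11)
  pull out 2: (2/11) = -1  (since 11 mod 8 = 3)
  (1/11) = 1
Product of signs = -1

-1


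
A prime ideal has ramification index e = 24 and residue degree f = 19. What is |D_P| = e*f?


|D_P| = e * f
= 24 * 19
= 456

456


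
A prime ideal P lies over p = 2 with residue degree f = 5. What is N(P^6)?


N(P^a) = p^(a*f)
= 2^(6*5)
= 2^30
= 1073741824

1073741824


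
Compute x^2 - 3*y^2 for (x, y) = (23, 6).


x^2 - d*y^2
= 23^2 - 3*6^2
= 529 - 108
= 421

421


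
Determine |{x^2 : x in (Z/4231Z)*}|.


For prime p, the number of non-zero quadratic residues is (p-1)/2.
= (4231-1)/2
= 2115

2115


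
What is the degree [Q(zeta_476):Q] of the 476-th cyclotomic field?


The degree equals Euler's totient phi(476).
476 = 2^2 * 7 * 17
phi(476) = 192

192


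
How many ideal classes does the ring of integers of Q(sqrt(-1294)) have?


K = Q(sqrt(-1294)). d mod 4 = 2, so D = disc(K) = 4d = -5176
h(K) equals the number of primitive reduced positive-definite forms (a, b, c) = a*x^2 + b*x*y + c*y^2 with b^2 - 4ac = D,
where reduced means |b| <= a <= c, with b >= 0 whenever |b| = a or a = c, and primitive means gcd(a, b, c) = 1.
Reduced forces 3a^2 <= |D| = 5176, so 1 <= a <= 41; b must have the parity of D, and c = (b^2 - D)/(4a) must be an integer >= a.
Enumerate a = 1..41, b in [-a, a]:
  a=1: (1, 0, 1294)  [1]
  a=2: (2, 0, 647)  [1]
  a=3..4: none
  a=5: (5, -2, 259), (5, 2, 259)  [2]
  a=6: none
  a=7: (7, -2, 185), (7, 2, 185)  [2]
  a=8..9: none
  a=10: (10, -8, 131), (10, 8, 131)  [2]
  a=11: (11, -4, 118), (11, 4, 118)  [2]
  a=12..13: none
  a=14: (14, -12, 95), (14, 12, 95)  [2]
  a=15..16: none
  a=17: (17, -14, 79), (17, 14, 79)  [2]
  a=18: none
  a=19: (19, -12, 70), (19, 12, 70)  [2]
  a=20..21: none
  a=22: (22, -4, 59), (22, 4, 59)  [2]
  a=23..24: none
  a=25: (25, -18, 55), (25, 18, 55)  [2]
  a=26..30: none
  a=31: (31, -30, 49), (31, 30, 49)  [2]
  a=32..33: none
  a=34: (34, -20, 41), (34, 20, 41)  [2]
  a=35: (35, -12, 38), (35, -2, 37), (35, 2, 37), (35, 12, 38)  [4]
  a=36..41: none
Total reduced forms: 1 + 1 + 2 + 2 + 2 + 2 + 2 + 2 + 2 + 2 + 2 + 2 + 2 + 4 = 28
h = 28

28


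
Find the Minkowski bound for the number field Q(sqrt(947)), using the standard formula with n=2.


d = 947, d mod 4 = 3, so disc(K) = 4d = 3788; |disc(K)| = 3788
Real quadratic field, so n = 2, s = r2 = 0, r1 = 2
M = (n!/n^n) * (4/pi)^s * sqrt(|disc(K)|) = (2!/2^2) * (4/pi)^0 * sqrt(3788)
= 0.5 * 1.000000 * 61.546730
= 30.7734

30.7734


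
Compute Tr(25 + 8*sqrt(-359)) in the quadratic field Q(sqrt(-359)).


Tr(a + b*sqrt(d)) = (a + b*sqrt(d)) + (a - b*sqrt(d)) = 2a
= 2 * (25)
= 50

50


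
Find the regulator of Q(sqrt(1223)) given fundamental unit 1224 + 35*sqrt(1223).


epsilon = 1224 + 35*sqrt(1223)
= 2447.9996
R = ln(2447.9996)
= 7.8030

7.8030


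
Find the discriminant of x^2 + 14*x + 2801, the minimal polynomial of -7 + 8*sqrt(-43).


The element -7 + 8*sqrt(-43) has minimal polynomial:
x^2 + 14*x + 2801
Discriminant = (14)^2 - 4*(2801)
= 196 - 11204
= -11008

-11008


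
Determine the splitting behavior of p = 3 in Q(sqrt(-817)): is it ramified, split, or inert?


K = Q(sqrt(-817)). Since d mod 4 = 3, disc(K) = -3268.
Check p | disc: -3268 mod 3 = 2.
p does not divide disc. Compute Legendre symbol (d/p):
2^((3-1)/2) mod 3 = -1
(d/p) = -1, so p is inert: (p) stays prime with e=1, f=2, g=1.
Therefore p is inert.

inert


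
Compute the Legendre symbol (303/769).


p = 769 is prime, so compute (303/769) with the reciprocity algorithm (Jacobi-symbol steps: pull out 2s via (2/n), flip via reciprocity, reduce):
  reciprocity: (303/769) -> +(769/303)
  reduce: (163/303)
  reciprocity: (163/303) -> -(303/163)
  reduce: (140/163)
  pull out 2: (2/163) = -1  (since 163 mod 8 = 3)
  pull out 2: (2/163) = -1  (since 163 mod 8 = 3)
  reciprocity: (35/163) -> -(163/35)
  reduce: (23/35)
  reciprocity: (23/35) -> -(35/23)
  reduce: (12/23)
  pull out 2: (2/23) = +1  (since 23 mod 8 = 7)
  pull out 2: (2/23) = +1  (since 23 mod 8 = 7)
  reciprocity: (3/23) -> -(23/3)
  reduce: (2/3)
  pull out 2: (2/3) = -1  (since 3 mod 8 = 3)
  (1/3) = 1
Product of signs = -1
(303/769) = -1

-1


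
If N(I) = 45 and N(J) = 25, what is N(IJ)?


N(IJ) = N(I) * N(J)
= 45 * 25
= 1125

1125


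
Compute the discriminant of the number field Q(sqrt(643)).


For K = Q(sqrt(d)) with d squarefree: disc(K) = d if d = 1 mod 4, and disc(K) = 4d if d = 2 or 3 mod 4.
Here d = 643, and d mod 4 = 3.
d = 3 mod 4, not 1 (O_K = Z[sqrt(d)]), so disc(K) = 4d = 4 * (643) = 2572

2572


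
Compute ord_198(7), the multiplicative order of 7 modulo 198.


We want ord_198(7), the smallest k >= 1 with 7^k = 1 mod 198.
n = 198 = 2 * 3^2 * 11, phi(198) = 60; the order divides phi(n).
Divisors of 60: 1, 2, 3, 4, 5, 6, 10, 12, 15, 20, 30, 60
Repeated squaring mod 198: 7^1 = 7, 7^2 = 49, 7^4 = 25, 7^8 = 31, 7^16 = 169, 7^32 = 49
Test divisors in increasing order:
  k=1: 7^1 = 7 mod 198
  k=2: 7^2 = 49 mod 198
  k=3: 7^3 = 49 * 7 = 145 mod 198
  k=4: 7^4 = 25 mod 198
  k=5: 7^5 = 25 * 7 = 175 mod 198
  k=6: 7^6 = 25 * 49 = 37 mod 198
  k=10: 7^10 = 31 * 49 = 133 mod 198
  k=12: 7^12 = 31 * 25 = 181 mod 198
  k=15: 7^15 = 31 * 25 * 49 * 7 = 109 mod 198
  k=20: 7^20 = 169 * 25 = 67 mod 198
  k=30: 7^30 = 169 * 31 * 25 * 49 = 1 mod 198  <- first divisor giving 1
Order = 30

30


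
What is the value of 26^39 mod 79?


p = 79 is prime and the exponent is (p-1)/2 = 39, so by Euler's criterion 26^39 = (26/79) = +1 or -1 mod 79.
Compute by square-and-multiply:
  39 = 32 + 4 + 2 + 1 (binary 100111)
  Repeated squaring mod 79: 26^1 = 26, 26^2 = 44, 26^4 = 40, 26^8 = 20, 26^16 = 5, 26^32 = 25
  26^39 = 26^32 * 26^4 * 26^2 * 26^1 = 25 * 40 * 44 * 26 mod 79
    25 * 40 = 1000 = 52 mod 79
    52 * 44 = 2288 = 76 mod 79
    76 * 26 = 1976 = 1 mod 79
  26^39 = 1 mod 79
Result 1: 26 is a quadratic residue mod 79.
26^39 mod 79 = 1

1


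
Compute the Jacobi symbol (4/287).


Compute (4/287) via quadratic reciprocity:
  pull out 2: (2/287) = +1  (since 287 mod 8 = 7)
  pull out 2: (2/287) = +1  (since 287 mod 8 = 7)
  (1/287) = 1
Product of signs = 1

1


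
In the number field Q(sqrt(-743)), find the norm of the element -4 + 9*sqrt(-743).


N(a + b*sqrt(d)) = a^2 - d*b^2
= (-4)^2 - (-743)*(9)^2
= 16 + 60183
= 60199

60199


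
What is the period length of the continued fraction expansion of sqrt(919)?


Run the CF algorithm for sqrt(919).
a_0 = floor(sqrt(919)) = 30; set m_0=0, q_0=1.
Recurrence: m' = q*a - m,  q' = (d - m'^2)/q,  a' = floor((a_0 + m')/q').
  step 1: m=30, q=19, a=3
  step 2: m=27, q=10, a=5
  step 3: m=23, q=39, a=1
  step 4: m=16, q=17, a=2
  step 5: m=18, q=35, a=1
  step 6: m=17, q=18, a=2
  step 7: m=19, q=31, a=1
  step 8: m=12, q=25, a=1
  step 9: m=13, q=30, a=1
  step 10: m=17, q=21, a=2
  step 11: m=25, q=14, a=3
  step 12: m=17, q=45, a=1
  step 13: m=28, q=3, a=19
  step 14: m=29, q=26, a=2
  step 15: m=23, q=15, a=3
  step 16: m=22, q=29, a=1
  step 17: m=7, q=30, a=1
  step 18: m=23, q=13, a=4
  step 19: m=29, q=6, a=9
  step 20: m=25, q=49, a=1
  step 21: m=24, q=7, a=7
  step 22: m=25, q=42, a=1
  step 23: m=17, q=15, a=3
  step 24: m=28, q=9, a=6
  step 25: m=26, q=27, a=2
  step 26: m=28, q=5, a=11
  step 27: m=27, q=38, a=1
  step 28: m=11, q=21, a=1
  step 29: m=10, q=39, a=1
  step 30: m=29, q=2, a=29
  step 31: m=29, q=39, a=1
  step 32: m=10, q=21, a=1
  step 33: m=11, q=38, a=1
  step 34: m=27, q=5, a=11
  step 35: m=28, q=27, a=2
  step 36: m=26, q=9, a=6
  step 37: m=28, q=15, a=3
  step 38: m=17, q=42, a=1
  step 39: m=25, q=7, a=7
  step 40: m=24, q=49, a=1
  step 41: m=25, q=6, a=9
  step 42: m=29, q=13, a=4
  step 43: m=23, q=30, a=1
  step 44: m=7, q=29, a=1
  step 45: m=22, q=15, a=3
  step 46: m=23, q=26, a=2
  step 47: m=29, q=3, a=19
  step 48: m=28, q=45, a=1
  step 49: m=17, q=14, a=3
  step 50: m=25, q=21, a=2
  step 51: m=17, q=30, a=1
  step 52: m=13, q=25, a=1
  step 53: m=12, q=31, a=1
  step 54: m=19, q=18, a=2
  step 55: m=17, q=35, a=1
  step 56: m=18, q=17, a=2
  step 57: m=16, q=39, a=1
  step 58: m=23, q=10, a=5
  step 59: m=27, q=19, a=3
  step 60: m=30, q=1, a=60
a_60 = 2*a_0 = 60, so the period closes here.
sqrt(919) = [30; 3, 5, 1, 2, 1, 2, 1, 1, 1, 2, 3, 1, 19, 2, 3, 1, 1, 4, 9, 1, 7, 1, 3, 6, 2, 11, 1, 1, 1, 29, 1, 1, 1, 11, 2, 6, 3, 1, 7, 1, 9, 4, 1, 1, 3, 2, 19, 1, 3, 2, 1, 1, 1, 2, 1, 2, 1, 5, 3, 60]
Period length = 60

60


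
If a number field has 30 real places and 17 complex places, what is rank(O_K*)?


By Dirichlet's unit theorem:
rank = r1 + r2 - 1
= 30 + 17 - 1
= 46

46


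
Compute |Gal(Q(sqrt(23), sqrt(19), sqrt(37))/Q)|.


The 3 square roots of distinct primes are multiplicatively independent over Q,
so [K:Q] = 2^3 and Gal(K/Q) is isomorphic to (Z/2Z)^3.
|Gal| = 2^3 = 8

8


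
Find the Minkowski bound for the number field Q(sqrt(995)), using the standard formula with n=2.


d = 995, d mod 4 = 3, so disc(K) = 4d = 3980; |disc(K)| = 3980
Real quadratic field, so n = 2, s = r2 = 0, r1 = 2
M = (n!/n^n) * (4/pi)^s * sqrt(|disc(K)|) = (2!/2^2) * (4/pi)^0 * sqrt(3980)
= 0.5 * 1.000000 * 63.087241
= 31.5436

31.5436


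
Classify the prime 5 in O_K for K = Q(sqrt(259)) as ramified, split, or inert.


K = Q(sqrt(259)). Since d mod 4 = 3, disc(K) = 1036.
Check p | disc: 1036 mod 5 = 1.
p does not divide disc. Compute Legendre symbol (d/p):
4^((5-1)/2) mod 5 = 1
(d/p) = 1, so p splits: (p) = P*P' with e=1, f=1, g=2.
Therefore p is split.

split


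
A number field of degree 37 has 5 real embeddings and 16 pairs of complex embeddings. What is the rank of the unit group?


By Dirichlet's unit theorem:
rank = r1 + r2 - 1
= 5 + 16 - 1
= 20

20


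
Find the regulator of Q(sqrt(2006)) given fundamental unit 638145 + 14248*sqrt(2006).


epsilon = 638145 + 14248*sqrt(2006)
= 1.2763e+06
R = ln(1.2763e+06)
= 14.0595

14.0595


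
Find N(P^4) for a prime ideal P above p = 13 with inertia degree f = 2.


N(P^a) = p^(a*f)
= 13^(4*2)
= 13^8
= 815730721

815730721


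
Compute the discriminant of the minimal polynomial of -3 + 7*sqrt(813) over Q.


The element -3 + 7*sqrt(813) has minimal polynomial:
x^2 + 6*x - 39828
Discriminant = (6)^2 - 4*(-39828)
= 36 + 159312
= 159348

159348


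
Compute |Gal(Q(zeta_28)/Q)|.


|Gal(Q(zeta_28)/Q)| = phi(28)
= 12

12


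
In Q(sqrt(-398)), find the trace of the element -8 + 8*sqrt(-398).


Tr(a + b*sqrt(d)) = (a + b*sqrt(d)) + (a - b*sqrt(d)) = 2a
= 2 * (-8)
= -16

-16


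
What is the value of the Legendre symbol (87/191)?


p = 191 is prime, so compute (87/191) with the reciprocity algorithm (Jacobi-symbol steps: pull out 2s via (2/n), flip via reciprocity, reduce):
  reciprocity: (87/191) -> -(191/87)
  reduce: (17/87)
  reciprocity: (17/87) -> +(87/17)
  reduce: (2/17)
  pull out 2: (2/17) = +1  (since 17 mod 8 = 1)
  (1/17) = 1
Product of signs = -1
(87/191) = -1

-1


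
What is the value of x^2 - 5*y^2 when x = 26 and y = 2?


x^2 - d*y^2
= 26^2 - 5*2^2
= 676 - 20
= 656

656


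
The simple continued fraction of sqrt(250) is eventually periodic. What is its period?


Run the CF algorithm for sqrt(250).
a_0 = floor(sqrt(250)) = 15; set m_0=0, q_0=1.
Recurrence: m' = q*a - m,  q' = (d - m'^2)/q,  a' = floor((a_0 + m')/q').
  step 1: m=15, q=25, a=1
  step 2: m=10, q=6, a=4
  step 3: m=14, q=9, a=3
  step 4: m=13, q=9, a=3
  step 5: m=14, q=6, a=4
  step 6: m=10, q=25, a=1
  step 7: m=15, q=1, a=30
a_7 = 2*a_0 = 30, so the period closes here.
sqrt(250) = [15; 1, 4, 3, 3, 4, 1, 30]
Period length = 7

7


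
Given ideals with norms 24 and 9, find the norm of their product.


N(IJ) = N(I) * N(J)
= 24 * 9
= 216

216


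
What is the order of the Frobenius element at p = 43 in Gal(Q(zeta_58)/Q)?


The Frobenius at p in Gal(Q(zeta_n)/Q) = (Z/nZ)* is the class of p, so its order is ord_58(43), the smallest k >= 1 with 43^k = 1 mod 58.
n = 58 = 2 * 29, phi(58) = 28; the order divides phi(n).
Divisors of 28: 1, 2, 4, 7, 14, 28
Repeated squaring mod 58: 43^1 = 43, 43^2 = 51, 43^4 = 49, 43^8 = 23, 43^16 = 7
Test divisors in increasing order:
  k=1: 43^1 = 43 mod 58
  k=2: 43^2 = 51 mod 58
  k=4: 43^4 = 49 mod 58
  k=7: 43^7 = 49 * 51 * 43 = 41 mod 58
  k=14: 43^14 = 23 * 49 * 51 = 57 mod 58
  k=28: 43^28 = 7 * 23 * 49 = 1 mod 58  <- first divisor giving 1
Order = 28

28


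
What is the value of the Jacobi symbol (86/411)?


Compute (86/411) via quadratic reciprocity:
  pull out 2: (2/411) = -1  (since 411 mod 8 = 3)
  reciprocity: (43/411) -> -(411/43)
  reduce: (24/43)
  pull out 2: (2/43) = -1  (since 43 mod 8 = 3)
  pull out 2: (2/43) = -1  (since 43 mod 8 = 3)
  pull out 2: (2/43) = -1  (since 43 mod 8 = 3)
  reciprocity: (3/43) -> -(43/3)
  reduce: (1/3)
  (1/3) = 1
Product of signs = 1

1


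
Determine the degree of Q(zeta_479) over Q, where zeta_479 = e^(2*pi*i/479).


The degree equals Euler's totient phi(479).
479 = 479
phi(479) = 478

478


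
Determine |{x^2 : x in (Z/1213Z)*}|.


For prime p, the number of non-zero quadratic residues is (p-1)/2.
= (1213-1)/2
= 606

606


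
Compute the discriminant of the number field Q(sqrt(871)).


For K = Q(sqrt(d)) with d squarefree: disc(K) = d if d = 1 mod 4, and disc(K) = 4d if d = 2 or 3 mod 4.
Here d = 871, and d mod 4 = 3.
d = 3 mod 4, not 1 (O_K = Z[sqrt(d)]), so disc(K) = 4d = 4 * (871) = 3484

3484


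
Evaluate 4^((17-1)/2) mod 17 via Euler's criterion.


p = 17 is prime and the exponent is (p-1)/2 = 8, so by Euler's criterion 4^8 = (4/17) = +1 or -1 mod 17.
Compute by square-and-multiply:
  8 = 8 (binary 1000)
  Repeated squaring mod 17: 4^1 = 4, 4^2 = 16, 4^4 = 1, 4^8 = 1
  4^8 = 1 mod 17
Result 1: 4 is a quadratic residue mod 17.
4^8 mod 17 = 1

1


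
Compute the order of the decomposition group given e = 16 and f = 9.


|D_P| = e * f
= 16 * 9
= 144

144


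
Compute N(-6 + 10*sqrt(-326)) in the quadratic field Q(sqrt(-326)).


N(a + b*sqrt(d)) = a^2 - d*b^2
= (-6)^2 - (-326)*(10)^2
= 36 + 32600
= 32636

32636


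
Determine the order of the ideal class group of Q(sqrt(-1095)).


K = Q(sqrt(-1095)). d mod 4 = 1, so D = disc(K) = d = -1095
h(K) equals the number of primitive reduced positive-definite forms (a, b, c) = a*x^2 + b*x*y + c*y^2 with b^2 - 4ac = D,
where reduced means |b| <= a <= c, with b >= 0 whenever |b| = a or a = c, and primitive means gcd(a, b, c) = 1.
Reduced forces 3a^2 <= |D| = 1095, so 1 <= a <= 19; b must have the parity of D, and c = (b^2 - D)/(4a) must be an integer >= a.
Enumerate a = 1..19, b in [-a, a]:
  a=1: (1, 1, 274)  [1]
  a=2: (2, -1, 137), (2, 1, 137)  [2]
  a=3: (3, 3, 92)  [1]
  a=4: (4, -3, 69), (4, 3, 69)  [2]
  a=5: (5, 5, 56)  [1]
  a=6: (6, -3, 46), (6, 3, 46)  [2]
  a=7: (7, -5, 40), (7, 5, 40)  [2]
  a=8: (8, -5, 35), (8, 5, 35)  [2]
  a=9: none
  a=10: (10, -5, 28), (10, 5, 28)  [2]
  a=11: (11, -7, 26), (11, 7, 26)  [2]
  a=12: (12, -3, 23), (12, 3, 23)  [2]
  a=13: (13, -7, 22), (13, 7, 22)  [2]
  a=14: (14, -9, 21), (14, -5, 20), (14, 5, 20), (14, 9, 21)  [4]
  a=15: (15, 15, 22)  [1]
  a=16: (16, -11, 19), (16, 11, 19)  [2]
  a=17..19: none
Total reduced forms: 1 + 2 + 1 + 2 + 1 + 2 + 2 + 2 + 2 + 2 + 2 + 2 + 4 + 1 + 2 = 28
h = 28

28


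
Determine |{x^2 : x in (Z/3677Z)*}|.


For prime p, the number of non-zero quadratic residues is (p-1)/2.
= (3677-1)/2
= 1838

1838


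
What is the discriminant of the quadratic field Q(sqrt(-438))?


For K = Q(sqrt(d)) with d squarefree: disc(K) = d if d = 1 mod 4, and disc(K) = 4d if d = 2 or 3 mod 4.
Here d = -438, and d mod 4 = 2.
d = 2 mod 4, not 1 (O_K = Z[sqrt(d)]), so disc(K) = 4d = 4 * (-438) = -1752

-1752


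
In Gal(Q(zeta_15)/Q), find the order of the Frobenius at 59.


The Frobenius at p in Gal(Q(zeta_n)/Q) = (Z/nZ)* is the class of p, so its order is ord_15(59), the smallest k >= 1 with 59^k = 1 mod 15.
n = 15 = 3 * 5, phi(15) = 8; the order divides phi(n).
Divisors of 8: 1, 2, 4, 8
Repeated squaring mod 15: 59^1 = 14, 59^2 = 1, 59^4 = 1, 59^8 = 1
Test divisors in increasing order:
  k=1: 59^1 = 14 mod 15
  k=2: 59^2 = 1 mod 15  <- first divisor giving 1
Order = 2

2


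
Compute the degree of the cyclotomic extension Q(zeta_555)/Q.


The degree equals Euler's totient phi(555).
555 = 3 * 5 * 37
phi(555) = 288

288


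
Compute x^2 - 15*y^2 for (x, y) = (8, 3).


x^2 - d*y^2
= 8^2 - 15*3^2
= 64 - 135
= -71

-71


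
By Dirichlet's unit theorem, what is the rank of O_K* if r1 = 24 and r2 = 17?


By Dirichlet's unit theorem:
rank = r1 + r2 - 1
= 24 + 17 - 1
= 40

40


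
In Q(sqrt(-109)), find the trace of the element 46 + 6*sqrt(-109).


Tr(a + b*sqrt(d)) = (a + b*sqrt(d)) + (a - b*sqrt(d)) = 2a
= 2 * (46)
= 92

92


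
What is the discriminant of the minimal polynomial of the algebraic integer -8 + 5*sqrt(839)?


The element -8 + 5*sqrt(839) has minimal polynomial:
x^2 + 16*x - 20911
Discriminant = (16)^2 - 4*(-20911)
= 256 + 83644
= 83900

83900


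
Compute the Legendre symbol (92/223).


p = 223 is prime, so compute (92/223) with the reciprocity algorithm (Jacobi-symbol steps: pull out 2s via (2/n), flip via reciprocity, reduce):
  pull out 2: (2/223) = +1  (since 223 mod 8 = 7)
  pull out 2: (2/223) = +1  (since 223 mod 8 = 7)
  reciprocity: (23/223) -> -(223/23)
  reduce: (16/23)
  pull out 2: (2/23) = +1  (since 23 mod 8 = 7)
  pull out 2: (2/23) = +1  (since 23 mod 8 = 7)
  pull out 2: (2/23) = +1  (since 23 mod 8 = 7)
  pull out 2: (2/23) = +1  (since 23 mod 8 = 7)
  (1/23) = 1
Product of signs = -1
(92/223) = -1

-1


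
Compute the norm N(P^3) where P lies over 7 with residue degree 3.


N(P^a) = p^(a*f)
= 7^(3*3)
= 7^9
= 40353607

40353607


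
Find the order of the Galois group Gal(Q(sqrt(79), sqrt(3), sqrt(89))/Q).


The 3 square roots of distinct primes are multiplicatively independent over Q,
so [K:Q] = 2^3 and Gal(K/Q) is isomorphic to (Z/2Z)^3.
|Gal| = 2^3 = 8

8


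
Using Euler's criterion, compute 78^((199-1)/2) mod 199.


p = 199 is prime and the exponent is (p-1)/2 = 99, so by Euler's criterion 78^99 = (78/199) = +1 or -1 mod 199.
Compute by square-and-multiply:
  99 = 64 + 32 + 2 + 1 (binary 1100011)
  Repeated squaring mod 199: 78^1 = 78, 78^2 = 114, 78^4 = 61, 78^8 = 139, 78^16 = 18, 78^32 = 125, 78^64 = 103
  78^99 = 78^64 * 78^32 * 78^2 * 78^1 = 103 * 125 * 114 * 78 mod 199
    103 * 125 = 12875 = 139 mod 199
    139 * 114 = 15846 = 125 mod 199
    125 * 78 = 9750 = 198 mod 199
  78^99 = 198 mod 199
Result 198 = p - 1 = -1 mod 199: 78 is a quadratic non-residue mod 199. As a residue in [0, p-1] the value is 198.
78^99 mod 199 = 198

198


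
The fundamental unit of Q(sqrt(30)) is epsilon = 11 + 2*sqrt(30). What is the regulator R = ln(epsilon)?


epsilon = 11 + 2*sqrt(30)
= 21.9545
R = ln(21.9545)
= 3.0890

3.0890


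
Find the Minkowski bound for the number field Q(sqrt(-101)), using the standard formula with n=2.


d = -101, d mod 4 = 3, so disc(K) = 4d = -404; |disc(K)| = 404
Imaginary quadratic field, so n = 2, s = r2 = 1, r1 = 0
M = (n!/n^n) * (4/pi)^s * sqrt(|disc(K)|) = (2!/2^2) * (4/pi)^1 * sqrt(404)
= 0.5 * 1.273240 * 20.099751
= 12.7959

12.7959


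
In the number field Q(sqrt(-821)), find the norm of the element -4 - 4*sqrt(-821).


N(a + b*sqrt(d)) = a^2 - d*b^2
= (-4)^2 - (-821)*(-4)^2
= 16 + 13136
= 13152

13152


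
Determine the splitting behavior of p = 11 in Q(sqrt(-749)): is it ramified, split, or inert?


K = Q(sqrt(-749)). Since d mod 4 = 3, disc(K) = -2996.
Check p | disc: -2996 mod 11 = 7.
p does not divide disc. Compute Legendre symbol (d/p):
10^((11-1)/2) mod 11 = -1
(d/p) = -1, so p is inert: (p) stays prime with e=1, f=2, g=1.
Therefore p is inert.

inert
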